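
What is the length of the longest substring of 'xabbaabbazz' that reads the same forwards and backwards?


Scanning 'xabbaabbazz' for palindromic substrings.
Substring at positions 1-8: 'abbaabba'.
Check: reverse('abbaabba') = 'abbaabba' -> palindrome confirmed.
Neighbouring characters ('x' / 'z') break symmetry, so it cannot extend further.
No longer palindromic substring exists; longest length = 8

8


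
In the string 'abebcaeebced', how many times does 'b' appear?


Scanning 'abebcaeebced' for 'b':
  Position 1: 'b' -> MATCH (count: 1)
  Position 3: 'b' -> MATCH (count: 2)
  Position 8: 'b' -> MATCH (count: 3)
Total occurrences of 'b': 3

3


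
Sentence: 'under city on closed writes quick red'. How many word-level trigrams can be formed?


Word trigrams from [7] words:
  Trigram 1: (under city on)
  Trigram 2: (city on closed)
  Trigram 3: (on closed writes)
  Trigram 4: (closed writes quick)
  Trigram 5: (writes quick red)
Total word trigrams: 7 - 2 = 5

5


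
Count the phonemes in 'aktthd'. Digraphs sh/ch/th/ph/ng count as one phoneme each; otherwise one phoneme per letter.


Parsing 'aktthd' greedily, digraphs first:
  'a' -> vowel phoneme (phonemes so far: 1)
  'k' -> consonant phoneme (phonemes so far: 2)
  't' -> consonant phoneme (phonemes so far: 3)
  'th' -> digraph (1 consonant phoneme) (phonemes so far: 4)
  'd' -> consonant phoneme (phonemes so far: 5)
Total phonemes: 5

5


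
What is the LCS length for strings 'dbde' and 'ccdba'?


DP table for LCS of 'dbde' and 'ccdba':
       c  c  d  b  a
    0  0  0  0  0  0
  d 0  0  0  1  1  1
  b 0  0  0  1  2  2
  d 0  0  0  1  2  2
  e 0  0  0  1  2  2
LCS: 'db'
LCS length = 2

2


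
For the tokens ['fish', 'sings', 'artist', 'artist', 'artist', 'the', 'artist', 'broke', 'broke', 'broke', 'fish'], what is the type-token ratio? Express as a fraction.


Tokens: 11
Unique types: ('artist', 'broke', 'fish', 'sings', 'the') = 5
TTR = 5/11
Already in lowest terms.

5/11


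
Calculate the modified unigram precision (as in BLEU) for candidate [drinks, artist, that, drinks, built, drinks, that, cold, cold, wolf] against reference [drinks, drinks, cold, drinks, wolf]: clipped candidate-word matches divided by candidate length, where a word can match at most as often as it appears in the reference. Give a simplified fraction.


Reference word counts: {'cold': 1, 'drinks': 3, 'wolf': 1}
Checking each candidate word (with clipping):
  'drinks' -> in reference (ref count 3, used 1/3) -> match (matches: 1)
  'artist' -> not in reference -> no match (matches: 1)
  'that' -> not in reference -> no match (matches: 1)
  'drinks' -> in reference (ref count 3, used 2/3) -> match (matches: 2)
  'built' -> not in reference -> no match (matches: 2)
  'drinks' -> in reference (ref count 3, used 3/3) -> match (matches: 3)
  'that' -> not in reference -> no match (matches: 3)
  'cold' -> in reference (ref count 1, used 1/1) -> match (matches: 4)
  'cold' -> ref count 1 already used up (1/1) -> clipped, no match (matches: 4)
  'wolf' -> in reference (ref count 1, used 1/1) -> match (matches: 5)
Clipped matches: 5, Candidate length: 10
Precision = 5/10 = 1/2

1/2


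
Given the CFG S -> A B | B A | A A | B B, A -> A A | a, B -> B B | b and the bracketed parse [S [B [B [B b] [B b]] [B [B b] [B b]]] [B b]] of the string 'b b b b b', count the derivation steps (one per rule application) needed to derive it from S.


Every bracketed nonterminal node [X ...] in the tree is produced by exactly one rule application.
Reading the tree off as a leftmost derivation:
  Step 1: S  =>  B B   (applied S -> B B)
  Step 2: B B  =>  B B B   (applied B -> B B)
  Step 3: B B B  =>  B B B B   (applied B -> B B)
  Step 4: B B B B  =>  b B B B   (applied B -> b)
  Step 5: b B B B  =>  b b B B   (applied B -> b)
  Step 6: b b B B  =>  b b B B B   (applied B -> B B)
  Step 7: b b B B B  =>  b b b B B   (applied B -> b)
  Step 8: b b b B B  =>  b b b b B   (applied B -> b)
  Step 9: b b b b B  =>  b b b b b   (applied B -> b)
Final yield: b b b b b
Total rewrite steps: 9

9


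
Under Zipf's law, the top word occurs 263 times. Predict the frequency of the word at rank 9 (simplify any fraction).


Zipf's law: freq(rank) = f1 / rank
f1 = 263, rank = 9
freq = 263 / 9
GCD(263, 9) = 1
Simplified: 263/9

263/9


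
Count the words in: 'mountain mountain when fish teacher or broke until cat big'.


Counting words by splitting on spaces:
  Word 1: 'mountain'
  Word 2: 'mountain'
  Word 3: 'when'
  Word 4: 'fish'
  Word 5: 'teacher'
  Word 6: 'or'
  Word 7: 'broke'
  Word 8: 'until'
  Word 9: 'cat'
  Word 10: 'big'
Total words: 10

10


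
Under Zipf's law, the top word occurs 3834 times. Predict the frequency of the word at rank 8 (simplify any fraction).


Zipf's law: freq(rank) = f1 / rank
f1 = 3834, rank = 8
freq = 3834 / 8
GCD(3834, 8) = 2
Simplified: 1917/4

1917/4


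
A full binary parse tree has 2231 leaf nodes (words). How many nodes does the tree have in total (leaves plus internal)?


Leaf nodes (terminals): 2231
Internal nodes = n - 1 = 2231 - 1 = 2230
Total = leaves + internal = 2231 + 2230 = 4461

4461


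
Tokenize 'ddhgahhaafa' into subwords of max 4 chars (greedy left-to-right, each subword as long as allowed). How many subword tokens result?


'ddhgahhaafa' has 11 characters.
Chunking with max size 4:
  Chunk 1: 'ddhg' (positions 0-3)
  Chunk 2: 'ahha' (positions 4-7)
  Chunk 3: 'afa' (positions 8-10)
Total chunks: ceil(11 / 4) = 3

3


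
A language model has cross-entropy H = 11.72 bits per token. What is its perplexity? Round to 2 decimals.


Perplexity formula: PP = 2^H
H = 11.72
PP = 2^11.72
Decompose: 2^11.72 = 2^11 * 2^0.72
2^11 = 2048, 2^0.72 ~ 1.6471820
PP ~ 2048 * 1.6471820 = 3373.4287360
Rounded to 2 decimals: 3373.43

3373.43


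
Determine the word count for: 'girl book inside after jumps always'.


Counting words by splitting on spaces:
  Word 1: 'girl'
  Word 2: 'book'
  Word 3: 'inside'
  Word 4: 'after'
  Word 5: 'jumps'
  Word 6: 'always'
Total words: 6

6


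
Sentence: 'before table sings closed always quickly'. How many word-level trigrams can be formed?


Word trigrams from [6] words:
  Trigram 1: (before table sings)
  Trigram 2: (table sings closed)
  Trigram 3: (sings closed always)
  Trigram 4: (closed always quickly)
Total word trigrams: 6 - 2 = 4

4


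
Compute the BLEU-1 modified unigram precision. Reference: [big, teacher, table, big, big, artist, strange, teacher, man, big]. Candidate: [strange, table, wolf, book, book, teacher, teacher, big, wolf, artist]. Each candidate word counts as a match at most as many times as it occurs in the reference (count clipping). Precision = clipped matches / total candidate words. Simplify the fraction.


Reference word counts: {'artist': 1, 'big': 4, 'man': 1, 'strange': 1, 'table': 1, 'teacher': 2}
Checking each candidate word (with clipping):
  'strange' -> in reference (ref count 1, used 1/1) -> match (matches: 1)
  'table' -> in reference (ref count 1, used 1/1) -> match (matches: 2)
  'wolf' -> not in reference -> no match (matches: 2)
  'book' -> not in reference -> no match (matches: 2)
  'book' -> not in reference -> no match (matches: 2)
  'teacher' -> in reference (ref count 2, used 1/2) -> match (matches: 3)
  'teacher' -> in reference (ref count 2, used 2/2) -> match (matches: 4)
  'big' -> in reference (ref count 4, used 1/4) -> match (matches: 5)
  'wolf' -> not in reference -> no match (matches: 5)
  'artist' -> in reference (ref count 1, used 1/1) -> match (matches: 6)
Clipped matches: 6, Candidate length: 10
Precision = 6/10 = 3/5

3/5


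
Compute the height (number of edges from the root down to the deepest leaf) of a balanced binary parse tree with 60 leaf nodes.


In a balanced binary tree with n leaves the deepest leaf is ceil(log2(n)) edges below the root.
log2(60) = 5.9069
ceil(5.9069) = 6
height (edges) = 6

6


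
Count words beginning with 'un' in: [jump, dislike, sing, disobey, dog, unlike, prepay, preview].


Checking each word for prefix 'un':
  'jump' -> no (count: 0)
  'dislike' -> no (count: 0)
  'sing' -> no (count: 0)
  'disobey' -> no (count: 0)
  'dog' -> no (count: 0)
  'unlike' -> YES, starts with 'un' (count: 1)
  'prepay' -> no (count: 1)
  'preview' -> no (count: 1)
Total with prefix 'un': 1

1


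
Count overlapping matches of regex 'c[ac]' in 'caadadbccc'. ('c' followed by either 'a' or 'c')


Pattern: c[ac] means 'c' followed by either 'a' or 'c'.
Scanning 'caadadbccc' position-by-position:
  Pos 0: window 'ca' -> MATCH
  Pos 1: window 'aa' -> no
  Pos 2: window 'ad' -> no
  Pos 3: window 'da' -> no
  Pos 4: window 'ad' -> no
  Pos 5: window 'db' -> no
  Pos 6: window 'bc' -> no
  Pos 7: window 'cc' -> MATCH
  Pos 8: window 'cc' -> MATCH
  Pos 9: window 'c' -> no
Total matches: 3

3


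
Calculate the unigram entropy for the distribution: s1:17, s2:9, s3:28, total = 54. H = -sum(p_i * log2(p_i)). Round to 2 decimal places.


Computing entropy H = -sum(p_i * log2(p_i)):
  s1: p = 17/54 = 0.3148, -p*log2(p) = 0.5249
  s2: p = 9/54 = 0.1667, -p*log2(p) = 0.4308
  s3: p = 28/54 = 0.5185, -p*log2(p) = 0.4913
H = sum of terms = 1.4470
Rounded to 2 decimals: 1.45

1.45


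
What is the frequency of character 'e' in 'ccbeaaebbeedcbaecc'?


Scanning 'ccbeaaebbeedcbaecc' for 'e':
  Position 3: 'e' -> MATCH (count: 1)
  Position 6: 'e' -> MATCH (count: 2)
  Position 9: 'e' -> MATCH (count: 3)
  Position 10: 'e' -> MATCH (count: 4)
  Position 15: 'e' -> MATCH (count: 5)
Total occurrences of 'e': 5

5


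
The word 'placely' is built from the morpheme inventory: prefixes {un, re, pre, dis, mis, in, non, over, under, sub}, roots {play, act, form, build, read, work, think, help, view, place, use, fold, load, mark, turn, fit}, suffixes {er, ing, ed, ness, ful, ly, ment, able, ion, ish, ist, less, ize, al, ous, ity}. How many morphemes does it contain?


Segmenting 'placely' against the inventory:
  'place' -> root (morpheme 1)
  'ly' -> suffix (morpheme 2)
Total morphemes: 2

2


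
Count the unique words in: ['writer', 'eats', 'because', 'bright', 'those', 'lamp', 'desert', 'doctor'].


Listing all tokens and tracking unique types:
  Token 1: 'writer' -> NEW (unique so far: 1)
  Token 2: 'eats' -> NEW (unique so far: 2)
  Token 3: 'because' -> NEW (unique so far: 3)
  Token 4: 'bright' -> NEW (unique so far: 4)
  Token 5: 'those' -> NEW (unique so far: 5)
  Token 6: 'lamp' -> NEW (unique so far: 6)
  Token 7: 'desert' -> NEW (unique so far: 7)
  Token 8: 'doctor' -> NEW (unique so far: 8)
Unique types: ('because', 'bright', 'desert', 'doctor', 'eats', 'lamp', 'those', 'writer')
Vocabulary size: 8

8


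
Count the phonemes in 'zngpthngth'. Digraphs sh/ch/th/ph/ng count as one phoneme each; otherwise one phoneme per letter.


Parsing 'zngpthngth' greedily, digraphs first:
  'z' -> consonant phoneme (phonemes so far: 1)
  'ng' -> digraph (1 consonant phoneme) (phonemes so far: 2)
  'p' -> consonant phoneme (phonemes so far: 3)
  'th' -> digraph (1 consonant phoneme) (phonemes so far: 4)
  'ng' -> digraph (1 consonant phoneme) (phonemes so far: 5)
  'th' -> digraph (1 consonant phoneme) (phonemes so far: 6)
Total phonemes: 6

6


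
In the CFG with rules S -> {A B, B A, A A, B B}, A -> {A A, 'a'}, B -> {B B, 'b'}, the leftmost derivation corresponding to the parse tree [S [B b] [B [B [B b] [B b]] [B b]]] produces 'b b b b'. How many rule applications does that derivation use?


Every bracketed nonterminal node [X ...] in the tree is produced by exactly one rule application.
Reading the tree off as a leftmost derivation:
  Step 1: S  =>  B B   (applied S -> B B)
  Step 2: B B  =>  b B   (applied B -> b)
  Step 3: b B  =>  b B B   (applied B -> B B)
  Step 4: b B B  =>  b B B B   (applied B -> B B)
  Step 5: b B B B  =>  b b B B   (applied B -> b)
  Step 6: b b B B  =>  b b b B   (applied B -> b)
  Step 7: b b b B  =>  b b b b   (applied B -> b)
Final yield: b b b b
Total rewrite steps: 7

7


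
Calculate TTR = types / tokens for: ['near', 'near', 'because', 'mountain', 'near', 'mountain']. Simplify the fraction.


Tokens: 6
Unique types: ('because', 'mountain', 'near') = 3
TTR = 3/6
Simplify: divide both by 3 -> 1/2
TTR = 1/2

1/2


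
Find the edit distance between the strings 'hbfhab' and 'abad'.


Building DP table for s1='hbfhab' (len 6) and s2='abad' (len 4):
       a  b  a  d
    0  1  2  3  4
  h 1  1  2  3  4
  b 2  2  1  2  3
  f 3  3  2  2  3
  h 4  4  3  3  3
  a 5  4  4  3  4
  b 6  5  4  4  4
Edit distance = dp[6][4] = 4

4


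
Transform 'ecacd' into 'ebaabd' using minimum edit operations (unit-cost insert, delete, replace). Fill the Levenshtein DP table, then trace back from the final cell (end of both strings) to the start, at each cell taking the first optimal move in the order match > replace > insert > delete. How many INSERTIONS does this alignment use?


Edit distance = 3. Backtracking from cell (5, 6) with preference match > replace > insert > delete,
then listing the resulting alignment 'ecacd' -> 'ebaabd' left to right:
  Step 1: keep 'e'
  Step 2: insert 'b' [insertion #1]
  Step 3: replace c->a
  Step 4: keep 'a'
  Step 5: replace c->b
  Step 6: keep 'd'
Total insertions: 1

1


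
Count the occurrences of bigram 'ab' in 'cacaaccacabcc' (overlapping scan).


Scanning 'cacaaccacabcc' for bigram 'ab':
  Position 0: 'ca' -> no
  Position 1: 'ac' -> no
  Position 2: 'ca' -> no
  Position 3: 'aa' -> no
  Position 4: 'ac' -> no
  Position 5: 'cc' -> no
  Position 6: 'ca' -> no
  Position 7: 'ac' -> no
  Position 8: 'ca' -> no
  Position 9: 'ab' -> MATCH
  Position 10: 'bc' -> no
  Position 11: 'cc' -> no
Total matches: 1

1


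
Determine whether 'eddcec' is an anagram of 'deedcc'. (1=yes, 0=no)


Sort characters of 'eddcec': 'ccddee'
Sort characters of 'deedcc': 'ccddee'
Sorted forms match -> they ARE anagrams
Result: 1

1


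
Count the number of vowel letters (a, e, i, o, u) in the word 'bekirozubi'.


Scanning each character of 'bekirozubi':
  Position 1: 'b' -> consonant (running count: 0)
  Position 2: 'e' -> vowel (running count: 1)
  Position 3: 'k' -> consonant (running count: 1)
  Position 4: 'i' -> vowel (running count: 2)
  Position 5: 'r' -> consonant (running count: 2)
  Position 6: 'o' -> vowel (running count: 3)
  Position 7: 'z' -> consonant (running count: 3)
  Position 8: 'u' -> vowel (running count: 4)
  Position 9: 'b' -> consonant (running count: 4)
  Position 10: 'i' -> vowel (running count: 5)
Total vowels: 5

5


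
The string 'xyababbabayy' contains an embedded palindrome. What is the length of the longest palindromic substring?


Scanning 'xyababbabayy' for palindromic substrings.
Substring at positions 1-10: 'yababbabay'.
Check: reverse('yababbabay') = 'yababbabay' -> palindrome confirmed.
Neighbouring characters ('x' / 'y') break symmetry, so it cannot extend further.
No longer palindromic substring exists; longest length = 10

10


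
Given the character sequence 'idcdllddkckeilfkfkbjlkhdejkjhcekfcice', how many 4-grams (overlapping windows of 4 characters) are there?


String 'idcdllddkckeilfkfkbjlkhdejkjhcekfcice' has length L = 37.
Number of overlapping n-grams = L - n + 1
Substituting: 37 - 4 + 1 = 34

34


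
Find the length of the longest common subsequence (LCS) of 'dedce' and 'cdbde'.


DP table for LCS of 'dedce' and 'cdbde':
       c  d  b  d  e
    0  0  0  0  0  0
  d 0  0  1  1  1  1
  e 0  0  1  1  1  2
  d 0  0  1  1  2  2
  c 0  1  1  1  2  2
  e 0  1  1  1  2  3
LCS: 'dde'
LCS length = 3

3


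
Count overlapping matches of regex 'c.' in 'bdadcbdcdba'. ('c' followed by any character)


Pattern: c. means 'c' followed by any character.
Scanning 'bdadcbdcdba' position-by-position:
  Pos 0: window 'bd' -> no
  Pos 1: window 'da' -> no
  Pos 2: window 'ad' -> no
  Pos 3: window 'dc' -> no
  Pos 4: window 'cb' -> MATCH
  Pos 5: window 'bd' -> no
  Pos 6: window 'dc' -> no
  Pos 7: window 'cd' -> MATCH
  Pos 8: window 'db' -> no
  Pos 9: window 'ba' -> no
  Pos 10: window 'a' -> no
Total matches: 2

2


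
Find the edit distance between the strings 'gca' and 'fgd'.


Building DP table for s1='gca' (len 3) and s2='fgd' (len 3):
       f  g  d
    0  1  2  3
  g 1  1  1  2
  c 2  2  2  2
  a 3  3  3  3
Edit distance = dp[3][3] = 3

3


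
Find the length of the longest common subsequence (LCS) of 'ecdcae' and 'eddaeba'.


DP table for LCS of 'ecdcae' and 'eddaeba':
       e  d  d  a  e  b  a
    0  0  0  0  0  0  0  0
  e 0  1  1  1  1  1  1  1
  c 0  1  1  1  1  1  1  1
  d 0  1  2  2  2  2  2  2
  c 0  1  2  2  2  2  2  2
  a 0  1  2  2  3  3  3  3
  e 0  1  2  2  3  4  4  4
LCS: 'edae'
LCS length = 4

4


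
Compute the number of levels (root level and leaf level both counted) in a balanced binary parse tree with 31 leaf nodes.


In a balanced binary tree with n leaves the deepest leaf is ceil(log2(n)) edges below the root,
so counting node levels inclusive of root and leaves gives ceil(log2(n)) + 1 levels.
log2(31) = 4.9542
ceil(4.9542) = 5
levels = 5 + 1 = 6

6


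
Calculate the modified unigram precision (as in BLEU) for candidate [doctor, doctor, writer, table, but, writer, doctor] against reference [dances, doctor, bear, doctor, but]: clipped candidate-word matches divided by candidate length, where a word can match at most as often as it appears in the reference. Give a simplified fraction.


Reference word counts: {'bear': 1, 'but': 1, 'dances': 1, 'doctor': 2}
Checking each candidate word (with clipping):
  'doctor' -> in reference (ref count 2, used 1/2) -> match (matches: 1)
  'doctor' -> in reference (ref count 2, used 2/2) -> match (matches: 2)
  'writer' -> not in reference -> no match (matches: 2)
  'table' -> not in reference -> no match (matches: 2)
  'but' -> in reference (ref count 1, used 1/1) -> match (matches: 3)
  'writer' -> not in reference -> no match (matches: 3)
  'doctor' -> ref count 2 already used up (2/2) -> clipped, no match (matches: 3)
Clipped matches: 3, Candidate length: 7
Precision = 3/7

3/7


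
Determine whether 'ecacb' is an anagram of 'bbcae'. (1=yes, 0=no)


Sort characters of 'ecacb': 'abcce'
Sort characters of 'bbcae': 'abbce'
Sorted forms differ -> they are NOT anagrams
Result: 0

0


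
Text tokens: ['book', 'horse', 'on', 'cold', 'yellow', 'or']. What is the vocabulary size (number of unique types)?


Listing all tokens and tracking unique types:
  Token 1: 'book' -> NEW (unique so far: 1)
  Token 2: 'horse' -> NEW (unique so far: 2)
  Token 3: 'on' -> NEW (unique so far: 3)
  Token 4: 'cold' -> NEW (unique so far: 4)
  Token 5: 'yellow' -> NEW (unique so far: 5)
  Token 6: 'or' -> NEW (unique so far: 6)
Unique types: ('book', 'cold', 'horse', 'on', 'or', 'yellow')
Vocabulary size: 6

6


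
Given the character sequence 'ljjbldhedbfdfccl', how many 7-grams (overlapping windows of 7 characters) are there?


String 'ljjbldhedbfdfccl' has length L = 16.
Number of overlapping n-grams = L - n + 1
Substituting: 16 - 7 + 1 = 10

10


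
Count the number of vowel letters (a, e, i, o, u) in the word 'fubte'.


Scanning each character of 'fubte':
  Position 1: 'f' -> consonant (running count: 0)
  Position 2: 'u' -> vowel (running count: 1)
  Position 3: 'b' -> consonant (running count: 1)
  Position 4: 't' -> consonant (running count: 1)
  Position 5: 'e' -> vowel (running count: 2)
Total vowels: 2

2


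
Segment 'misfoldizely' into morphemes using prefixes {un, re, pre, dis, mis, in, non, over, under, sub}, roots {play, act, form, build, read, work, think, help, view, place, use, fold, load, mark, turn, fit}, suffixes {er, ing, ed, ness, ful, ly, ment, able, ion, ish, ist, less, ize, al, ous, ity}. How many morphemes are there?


Segmenting 'misfoldizely' against the inventory:
  'mis' -> prefix (morpheme 1)
  'fold' -> root (morpheme 2)
  'ize' -> suffix (morpheme 3)
  'ly' -> suffix (morpheme 4)
Total morphemes: 4

4


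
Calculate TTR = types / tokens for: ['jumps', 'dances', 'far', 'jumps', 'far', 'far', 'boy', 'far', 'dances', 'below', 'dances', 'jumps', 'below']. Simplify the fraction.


Tokens: 13
Unique types: ('below', 'boy', 'dances', 'far', 'jumps') = 5
TTR = 5/13
Already in lowest terms.

5/13


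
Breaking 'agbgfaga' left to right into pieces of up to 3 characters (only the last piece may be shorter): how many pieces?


'agbgfaga' has 8 characters.
Chunking with max size 3:
  Chunk 1: 'agb' (positions 0-2)
  Chunk 2: 'gfa' (positions 3-5)
  Chunk 3: 'ga' (positions 6-7)
Total chunks: ceil(8 / 3) = 3

3


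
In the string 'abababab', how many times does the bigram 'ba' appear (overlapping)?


Scanning 'abababab' for bigram 'ba':
  Position 0: 'ab' -> no
  Position 1: 'ba' -> MATCH
  Position 2: 'ab' -> no
  Position 3: 'ba' -> MATCH
  Position 4: 'ab' -> no
  Position 5: 'ba' -> MATCH
  Position 6: 'ab' -> no
Total matches: 3

3


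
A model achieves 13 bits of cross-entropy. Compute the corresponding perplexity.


Perplexity formula: PP = 2^H
H = 13
PP = 2^13
PP = 2^13 = 8192

8192


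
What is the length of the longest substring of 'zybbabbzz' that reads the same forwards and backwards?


Scanning 'zybbabbzz' for palindromic substrings.
Substring at positions 2-6: 'bbabb'.
Check: reverse('bbabb') = 'bbabb' -> palindrome confirmed.
Neighbouring characters ('y' / 'z') break symmetry, so it cannot extend further.
No longer palindromic substring exists; longest length = 5

5


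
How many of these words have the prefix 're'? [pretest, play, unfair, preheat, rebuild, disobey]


Checking each word for prefix 're':
  'pretest' -> no (count: 0)
  'play' -> no (count: 0)
  'unfair' -> no (count: 0)
  'preheat' -> no (count: 0)
  'rebuild' -> YES, starts with 're' (count: 1)
  'disobey' -> no (count: 1)
Total with prefix 're': 1

1


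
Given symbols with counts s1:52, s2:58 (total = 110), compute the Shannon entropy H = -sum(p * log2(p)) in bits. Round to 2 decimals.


Computing entropy H = -sum(p_i * log2(p_i)):
  s1: p = 52/110 = 0.4727, -p*log2(p) = 0.5110
  s2: p = 58/110 = 0.5273, -p*log2(p) = 0.4869
H = sum of terms = 0.9979
Rounded to 2 decimals: 1.00

1.00


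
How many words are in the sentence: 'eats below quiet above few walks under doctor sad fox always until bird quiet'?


Counting words by splitting on spaces:
  Word 1: 'eats'
  Word 2: 'below'
  Word 3: 'quiet'
  Word 4: 'above'
  Word 5: 'few'
  Word 6: 'walks'
  Word 7: 'under'
  Word 8: 'doctor'
  Word 9: 'sad'
  Word 10: 'fox'
  Word 11: 'always'
  Word 12: 'until'
  Word 13: 'bird'
  Word 14: 'quiet'
Total words: 14

14


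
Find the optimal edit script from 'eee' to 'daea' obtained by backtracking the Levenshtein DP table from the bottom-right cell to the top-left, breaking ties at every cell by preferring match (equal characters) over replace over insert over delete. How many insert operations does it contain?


Edit distance = 3. Backtracking from cell (3, 4) with preference match > replace > insert > delete,
then listing the resulting alignment 'eee' -> 'daea' left to right:
  Step 1: insert 'd' [insertion #1]
  Step 2: replace e->a
  Step 3: keep 'e'
  Step 4: replace e->a
Total insertions: 1

1


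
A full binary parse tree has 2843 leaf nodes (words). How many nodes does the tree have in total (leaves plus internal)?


Leaf nodes (terminals): 2843
Internal nodes = n - 1 = 2843 - 1 = 2842
Total = leaves + internal = 2843 + 2842 = 5685

5685


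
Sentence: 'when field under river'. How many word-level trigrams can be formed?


Word trigrams from [4] words:
  Trigram 1: (when field under)
  Trigram 2: (field under river)
Total word trigrams: 4 - 2 = 2

2


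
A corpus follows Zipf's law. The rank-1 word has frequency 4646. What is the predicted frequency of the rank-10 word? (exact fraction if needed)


Zipf's law: freq(rank) = f1 / rank
f1 = 4646, rank = 10
freq = 4646 / 10
GCD(4646, 10) = 2
Simplified: 2323/5

2323/5


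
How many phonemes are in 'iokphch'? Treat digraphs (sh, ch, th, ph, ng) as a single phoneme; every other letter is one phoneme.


Parsing 'iokphch' greedily, digraphs first:
  'i' -> vowel phoneme (phonemes so far: 1)
  'o' -> vowel phoneme (phonemes so far: 2)
  'k' -> consonant phoneme (phonemes so far: 3)
  'ph' -> digraph (1 consonant phoneme) (phonemes so far: 4)
  'ch' -> digraph (1 consonant phoneme) (phonemes so far: 5)
Total phonemes: 5

5


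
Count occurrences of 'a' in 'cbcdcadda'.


Scanning 'cbcdcadda' for 'a':
  Position 5: 'a' -> MATCH (count: 1)
  Position 8: 'a' -> MATCH (count: 2)
Total occurrences of 'a': 2

2


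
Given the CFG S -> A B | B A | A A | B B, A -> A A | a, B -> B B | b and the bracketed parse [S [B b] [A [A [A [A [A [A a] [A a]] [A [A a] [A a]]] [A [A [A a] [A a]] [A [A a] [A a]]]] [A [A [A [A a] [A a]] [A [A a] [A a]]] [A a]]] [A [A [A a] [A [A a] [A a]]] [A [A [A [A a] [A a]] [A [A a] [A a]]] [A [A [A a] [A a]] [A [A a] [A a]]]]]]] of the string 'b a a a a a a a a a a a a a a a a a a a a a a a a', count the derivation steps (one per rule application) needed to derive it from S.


Every bracketed nonterminal node [X ...] in the tree is produced by exactly one rule application.
Reading the tree off as a leftmost derivation:
  Step 1: S  =>  B A   (applied S -> B A)
  Step 2: B A  =>  b A   (applied B -> b)
  Step 3: b A  =>  b A A   (applied A -> A A)
  Step 4: b A A  =>  b A A A   (applied A -> A A)
  Step 5: b A A A  =>  b A A A A   (applied A -> A A)
  Step 6: b A A A A  =>  b A A A A A   (applied A -> A A)
  Step 7: b A A A A A  =>  b A A A A A A   (applied A -> A A)
  Step 8: b A A A A A A  =>  b a A A A A A   (applied A -> a)
  Step 9: b a A A A A A  =>  b a a A A A A   (applied A -> a)
  Step 10: b a a A A A A  =>  b a a A A A A A   (applied A -> A A)
  Step 11: b a a A A A A A  =>  b a a a A A A A   (applied A -> a)
  Step 12: b a a a A A A A  =>  b a a a a A A A   (applied A -> a)
  Step 13: b a a a a A A A  =>  b a a a a A A A A   (applied A -> A A)
  Step 14: b a a a a A A A A  =>  b a a a a A A A A A   (applied A -> A A)
  Step 15: b a a a a A A A A A  =>  b a a a a a A A A A   (applied A -> a)
  Step 16: b a a a a a A A A A  =>  b a a a a a a A A A   (applied A -> a)
  Step 17: b a a a a a a A A A  =>  b a a a a a a A A A A   (applied A -> A A)
  Step 18: b a a a a a a A A A A  =>  b a a a a a a a A A A   (applied A -> a)
  Step 19: b a a a a a a a A A A  =>  b a a a a a a a a A A   (applied A -> a)
  Step 20: b a a a a a a a a A A  =>  b a a a a a a a a A A A   (applied A -> A A)
  Step 21: b a a a a a a a a A A A  =>  b a a a a a a a a A A A A   (applied A -> A A)
  Step 22: b a a a a a a a a A A A A  =>  b a a a a a a a a A A A A A   (applied A -> A A)
  Step 23: b a a a a a a a a A A A A A  =>  b a a a a a a a a a A A A A   (applied A -> a)
  Step 24: b a a a a a a a a a A A A A  =>  b a a a a a a a a a a A A A   (applied A -> a)
  Step 25: b a a a a a a a a a a A A A  =>  b a a a a a a a a a a A A A A   (applied A -> A A)
  Step 26: b a a a a a a a a a a A A A A  =>  b a a a a a a a a a a a A A A   (applied A -> a)
  Step 27: b a a a a a a a a a a a A A A  =>  b a a a a a a a a a a a a A A   (applied A -> a)
  Step 28: b a a a a a a a a a a a a A A  =>  b a a a a a a a a a a a a a A   (applied A -> a)
  Step 29: b a a a a a a a a a a a a a A  =>  b a a a a a a a a a a a a a A A   (applied A -> A A)
  Step 30: b a a a a a a a a a a a a a A A  =>  b a a a a a a a a a a a a a A A A   (applied A -> A A)
  Step 31: b a a a a a a a a a a a a a A A A  =>  b a a a a a a a a a a a a a a A A   (applied A -> a)
  Step 32: b a a a a a a a a a a a a a a A A  =>  b a a a a a a a a a a a a a a A A A   (applied A -> A A)
  Step 33: b a a a a a a a a a a a a a a A A A  =>  b a a a a a a a a a a a a a a a A A   (applied A -> a)
  Step 34: b a a a a a a a a a a a a a a a A A  =>  b a a a a a a a a a a a a a a a a A   (applied A -> a)
  Step 35: b a a a a a a a a a a a a a a a a A  =>  b a a a a a a a a a a a a a a a a A A   (applied A -> A A)
  Step 36: b a a a a a a a a a a a a a a a a A A  =>  b a a a a a a a a a a a a a a a a A A A   (applied A -> A A)
  Step 37: b a a a a a a a a a a a a a a a a A A A  =>  b a a a a a a a a a a a a a a a a A A A A   (applied A -> A A)
  Step 38: b a a a a a a a a a a a a a a a a A A A A  =>  b a a a a a a a a a a a a a a a a a A A A   (applied A -> a)
  Step 39: b a a a a a a a a a a a a a a a a a A A A  =>  b a a a a a a a a a a a a a a a a a a A A   (applied A -> a)
  Step 40: b a a a a a a a a a a a a a a a a a a A A  =>  b a a a a a a a a a a a a a a a a a a A A A   (applied A -> A A)
  Step 41: b a a a a a a a a a a a a a a a a a a A A A  =>  b a a a a a a a a a a a a a a a a a a a A A   (applied A -> a)
  Step 42: b a a a a a a a a a a a a a a a a a a a A A  =>  b a a a a a a a a a a a a a a a a a a a a A   (applied A -> a)
  Step 43: b a a a a a a a a a a a a a a a a a a a a A  =>  b a a a a a a a a a a a a a a a a a a a a A A   (applied A -> A A)
  Step 44: b a a a a a a a a a a a a a a a a a a a a A A  =>  b a a a a a a a a a a a a a a a a a a a a A A A   (applied A -> A A)
  Step 45: b a a a a a a a a a a a a a a a a a a a a A A A  =>  b a a a a a a a a a a a a a a a a a a a a a A A   (applied A -> a)
  Step 46: b a a a a a a a a a a a a a a a a a a a a a A A  =>  b a a a a a a a a a a a a a a a a a a a a a a A   (applied A -> a)
  Step 47: b a a a a a a a a a a a a a a a a a a a a a a A  =>  b a a a a a a a a a a a a a a a a a a a a a a A A   (applied A -> A A)
  Step 48: b a a a a a a a a a a a a a a a a a a a a a a A A  =>  b a a a a a a a a a a a a a a a a a a a a a a a A   (applied A -> a)
  Step 49: b a a a a a a a a a a a a a a a a a a a a a a a A  =>  b a a a a a a a a a a a a a a a a a a a a a a a a   (applied A -> a)
Final yield: b a a a a a a a a a a a a a a a a a a a a a a a a
Total rewrite steps: 49

49


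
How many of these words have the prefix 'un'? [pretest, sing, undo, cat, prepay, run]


Checking each word for prefix 'un':
  'pretest' -> no (count: 0)
  'sing' -> no (count: 0)
  'undo' -> YES, starts with 'un' (count: 1)
  'cat' -> no (count: 1)
  'prepay' -> no (count: 1)
  'run' -> no (count: 1)
Total with prefix 'un': 1

1


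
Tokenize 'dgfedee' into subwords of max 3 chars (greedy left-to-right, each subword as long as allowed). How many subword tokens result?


'dgfedee' has 7 characters.
Chunking with max size 3:
  Chunk 1: 'dgf' (positions 0-2)
  Chunk 2: 'ede' (positions 3-5)
  Chunk 3: 'e' (positions 6-6)
Total chunks: ceil(7 / 3) = 3

3


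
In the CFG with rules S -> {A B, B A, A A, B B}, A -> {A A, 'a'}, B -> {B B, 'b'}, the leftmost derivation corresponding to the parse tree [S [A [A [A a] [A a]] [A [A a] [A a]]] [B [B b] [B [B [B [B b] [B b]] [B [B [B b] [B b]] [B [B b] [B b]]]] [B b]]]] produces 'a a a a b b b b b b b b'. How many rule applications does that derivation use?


Every bracketed nonterminal node [X ...] in the tree is produced by exactly one rule application.
Reading the tree off as a leftmost derivation:
  Step 1: S  =>  A B   (applied S -> A B)
  Step 2: A B  =>  A A B   (applied A -> A A)
  Step 3: A A B  =>  A A A B   (applied A -> A A)
  Step 4: A A A B  =>  a A A B   (applied A -> a)
  Step 5: a A A B  =>  a a A B   (applied A -> a)
  Step 6: a a A B  =>  a a A A B   (applied A -> A A)
  Step 7: a a A A B  =>  a a a A B   (applied A -> a)
  Step 8: a a a A B  =>  a a a a B   (applied A -> a)
  Step 9: a a a a B  =>  a a a a B B   (applied B -> B B)
  Step 10: a a a a B B  =>  a a a a b B   (applied B -> b)
  Step 11: a a a a b B  =>  a a a a b B B   (applied B -> B B)
  Step 12: a a a a b B B  =>  a a a a b B B B   (applied B -> B B)
  Step 13: a a a a b B B B  =>  a a a a b B B B B   (applied B -> B B)
  Step 14: a a a a b B B B B  =>  a a a a b b B B B   (applied B -> b)
  Step 15: a a a a b b B B B  =>  a a a a b b b B B   (applied B -> b)
  Step 16: a a a a b b b B B  =>  a a a a b b b B B B   (applied B -> B B)
  Step 17: a a a a b b b B B B  =>  a a a a b b b B B B B   (applied B -> B B)
  Step 18: a a a a b b b B B B B  =>  a a a a b b b b B B B   (applied B -> b)
  Step 19: a a a a b b b b B B B  =>  a a a a b b b b b B B   (applied B -> b)
  Step 20: a a a a b b b b b B B  =>  a a a a b b b b b B B B   (applied B -> B B)
  Step 21: a a a a b b b b b B B B  =>  a a a a b b b b b b B B   (applied B -> b)
  Step 22: a a a a b b b b b b B B  =>  a a a a b b b b b b b B   (applied B -> b)
  Step 23: a a a a b b b b b b b B  =>  a a a a b b b b b b b b   (applied B -> b)
Final yield: a a a a b b b b b b b b
Total rewrite steps: 23

23


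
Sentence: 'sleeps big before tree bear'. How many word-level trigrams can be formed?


Word trigrams from [5] words:
  Trigram 1: (sleeps big before)
  Trigram 2: (big before tree)
  Trigram 3: (before tree bear)
Total word trigrams: 5 - 2 = 3

3


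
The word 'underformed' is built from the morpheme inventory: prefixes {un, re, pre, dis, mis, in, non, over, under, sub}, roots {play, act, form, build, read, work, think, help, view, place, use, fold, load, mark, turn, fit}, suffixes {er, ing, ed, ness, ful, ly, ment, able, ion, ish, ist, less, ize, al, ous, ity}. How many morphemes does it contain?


Segmenting 'underformed' against the inventory:
  'under' -> prefix (morpheme 1)
  'form' -> root (morpheme 2)
  'ed' -> suffix (morpheme 3)
Total morphemes: 3

3


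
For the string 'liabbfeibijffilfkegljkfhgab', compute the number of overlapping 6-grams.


String 'liabbfeibijffilfkegljkfhgab' has length L = 27.
Number of overlapping n-grams = L - n + 1
Substituting: 27 - 6 + 1 = 22

22


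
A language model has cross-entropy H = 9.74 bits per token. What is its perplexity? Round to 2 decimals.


Perplexity formula: PP = 2^H
H = 9.74
PP = 2^9.74
Decompose: 2^9.74 = 2^9 * 2^0.74
2^9 = 512, 2^0.74 ~ 1.6701758
PP ~ 512 * 1.6701758 = 855.1300096
Rounded to 2 decimals: 855.13

855.13


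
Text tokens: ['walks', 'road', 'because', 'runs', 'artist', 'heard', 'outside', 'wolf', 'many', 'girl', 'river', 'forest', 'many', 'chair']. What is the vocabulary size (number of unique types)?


Listing all tokens and tracking unique types:
  Token 1: 'walks' -> NEW (unique so far: 1)
  Token 2: 'road' -> NEW (unique so far: 2)
  Token 3: 'because' -> NEW (unique so far: 3)
  Token 4: 'runs' -> NEW (unique so far: 4)
  Token 5: 'artist' -> NEW (unique so far: 5)
  Token 6: 'heard' -> NEW (unique so far: 6)
  Token 7: 'outside' -> NEW (unique so far: 7)
  Token 8: 'wolf' -> NEW (unique so far: 8)
  Token 9: 'many' -> NEW (unique so far: 9)
  Token 10: 'girl' -> NEW (unique so far: 10)
  Token 11: 'river' -> NEW (unique so far: 11)
  Token 12: 'forest' -> NEW (unique so far: 12)
  Token 13: 'many' -> duplicate (unique so far: 12)
  Token 14: 'chair' -> NEW (unique so far: 13)
Unique types: ('artist', 'because', 'chair', 'forest', 'girl', 'heard', 'many', 'outside', 'river', 'road', 'runs', 'walks', 'wolf')
Vocabulary size: 13

13


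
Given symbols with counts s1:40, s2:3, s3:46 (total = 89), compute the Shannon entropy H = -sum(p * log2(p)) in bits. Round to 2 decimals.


Computing entropy H = -sum(p_i * log2(p_i)):
  s1: p = 40/89 = 0.4494, -p*log2(p) = 0.5186
  s2: p = 3/89 = 0.0337, -p*log2(p) = 0.1649
  s3: p = 46/89 = 0.5169, -p*log2(p) = 0.4921
H = sum of terms = 1.1756
Rounded to 2 decimals: 1.18

1.18


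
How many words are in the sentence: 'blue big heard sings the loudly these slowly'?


Counting words by splitting on spaces:
  Word 1: 'blue'
  Word 2: 'big'
  Word 3: 'heard'
  Word 4: 'sings'
  Word 5: 'the'
  Word 6: 'loudly'
  Word 7: 'these'
  Word 8: 'slowly'
Total words: 8

8


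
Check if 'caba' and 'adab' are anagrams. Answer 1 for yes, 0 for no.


Sort characters of 'caba': 'aabc'
Sort characters of 'adab': 'aabd'
Sorted forms differ -> they are NOT anagrams
Result: 0

0


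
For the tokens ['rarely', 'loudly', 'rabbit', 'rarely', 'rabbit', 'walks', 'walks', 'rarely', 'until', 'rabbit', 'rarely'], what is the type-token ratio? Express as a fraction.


Tokens: 11
Unique types: ('loudly', 'rabbit', 'rarely', 'until', 'walks') = 5
TTR = 5/11
Already in lowest terms.

5/11


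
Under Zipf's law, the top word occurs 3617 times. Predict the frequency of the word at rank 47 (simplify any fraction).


Zipf's law: freq(rank) = f1 / rank
f1 = 3617, rank = 47
freq = 3617 / 47
GCD(3617, 47) = 1
Simplified: 3617/47

3617/47


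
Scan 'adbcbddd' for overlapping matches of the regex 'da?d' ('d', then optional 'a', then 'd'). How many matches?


Pattern: da?d means 'd', then optional 'a', then 'd'.
Scanning 'adbcbddd' position-by-position:
  Pos 0: window 'adb' -> no
  Pos 1: window 'dbc' -> no
  Pos 2: window 'bcb' -> no
  Pos 3: window 'cbd' -> no
  Pos 4: window 'bdd' -> no
  Pos 5: window 'ddd' -> MATCH
  Pos 6: window 'dd' -> MATCH
  Pos 7: window 'd' -> no
Total matches: 2

2


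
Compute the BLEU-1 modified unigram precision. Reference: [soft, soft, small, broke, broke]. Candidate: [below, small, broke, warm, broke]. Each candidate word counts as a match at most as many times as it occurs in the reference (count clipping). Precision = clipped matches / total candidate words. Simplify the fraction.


Reference word counts: {'broke': 2, 'small': 1, 'soft': 2}
Checking each candidate word (with clipping):
  'below' -> not in reference -> no match (matches: 0)
  'small' -> in reference (ref count 1, used 1/1) -> match (matches: 1)
  'broke' -> in reference (ref count 2, used 1/2) -> match (matches: 2)
  'warm' -> not in reference -> no match (matches: 2)
  'broke' -> in reference (ref count 2, used 2/2) -> match (matches: 3)
Clipped matches: 3, Candidate length: 5
Precision = 3/5

3/5


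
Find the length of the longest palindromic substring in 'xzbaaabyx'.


Scanning 'xzbaaabyx' for palindromic substrings.
Substring at positions 2-6: 'baaab'.
Check: reverse('baaab') = 'baaab' -> palindrome confirmed.
Neighbouring characters ('z' / 'y') break symmetry, so it cannot extend further.
No longer palindromic substring exists; longest length = 5

5


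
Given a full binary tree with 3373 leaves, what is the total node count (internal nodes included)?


Leaf nodes (terminals): 3373
Internal nodes = n - 1 = 3373 - 1 = 3372
Total = leaves + internal = 3373 + 3372 = 6745

6745


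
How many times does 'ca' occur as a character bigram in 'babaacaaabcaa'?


Scanning 'babaacaaabcaa' for bigram 'ca':
  Position 0: 'ba' -> no
  Position 1: 'ab' -> no
  Position 2: 'ba' -> no
  Position 3: 'aa' -> no
  Position 4: 'ac' -> no
  Position 5: 'ca' -> MATCH
  Position 6: 'aa' -> no
  Position 7: 'aa' -> no
  Position 8: 'ab' -> no
  Position 9: 'bc' -> no
  Position 10: 'ca' -> MATCH
  Position 11: 'aa' -> no
Total matches: 2

2


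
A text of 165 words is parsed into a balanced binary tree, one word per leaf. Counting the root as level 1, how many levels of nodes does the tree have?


In a balanced binary tree with n leaves the deepest leaf is ceil(log2(n)) edges below the root,
so counting node levels inclusive of root and leaves gives ceil(log2(n)) + 1 levels.
log2(165) = 7.3663
ceil(7.3663) = 8
levels = 8 + 1 = 9

9


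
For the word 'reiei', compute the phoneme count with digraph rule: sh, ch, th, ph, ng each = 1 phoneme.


Parsing 'reiei' greedily, digraphs first:
  'r' -> consonant phoneme (phonemes so far: 1)
  'e' -> vowel phoneme (phonemes so far: 2)
  'i' -> vowel phoneme (phonemes so far: 3)
  'e' -> vowel phoneme (phonemes so far: 4)
  'i' -> vowel phoneme (phonemes so far: 5)
Total phonemes: 5

5


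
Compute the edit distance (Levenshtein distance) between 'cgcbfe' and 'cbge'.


Building DP table for s1='cgcbfe' (len 6) and s2='cbge' (len 4):
       c  b  g  e
    0  1  2  3  4
  c 1  0  1  2  3
  g 2  1  1  1  2
  c 3  2  2  2  2
  b 4  3  2  3  3
  f 5  4  3  3  4
  e 6  5  4  4  3
Edit distance = dp[6][4] = 3

3


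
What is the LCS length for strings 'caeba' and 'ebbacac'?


DP table for LCS of 'caeba' and 'ebbacac':
       e  b  b  a  c  a  c
    0  0  0  0  0  0  0  0
  c 0  0  0  0  0  1  1  1
  a 0  0  0  0  1  1  2  2
  e 0  1  1  1  1  1  2  2
  b 0  1  2  2  2  2  2  2
  a 0  1  2  2  3  3  3  3
LCS: 'eba'
LCS length = 3

3
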